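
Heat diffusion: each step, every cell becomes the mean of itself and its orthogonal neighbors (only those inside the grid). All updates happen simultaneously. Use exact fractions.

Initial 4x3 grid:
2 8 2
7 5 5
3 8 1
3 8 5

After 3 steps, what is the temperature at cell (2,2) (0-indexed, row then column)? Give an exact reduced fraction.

Step 1: cell (2,2) = 19/4
Step 2: cell (2,2) = 53/12
Step 3: cell (2,2) = 8989/1800
Full grid after step 3:
  11191/2160 68177/14400 3467/720
  17663/3600 31093/6000 2723/600
  18953/3600 14689/3000 8989/1800
  1093/216 18943/3600 527/108

Answer: 8989/1800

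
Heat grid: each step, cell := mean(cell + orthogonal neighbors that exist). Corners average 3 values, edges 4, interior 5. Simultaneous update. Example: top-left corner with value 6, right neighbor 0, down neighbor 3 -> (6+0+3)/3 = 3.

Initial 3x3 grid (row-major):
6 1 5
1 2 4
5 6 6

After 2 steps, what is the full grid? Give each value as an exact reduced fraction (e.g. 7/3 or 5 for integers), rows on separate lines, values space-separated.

Answer: 29/9 123/40 133/36
389/120 94/25 943/240
49/12 1013/240 43/9

Derivation:
After step 1:
  8/3 7/2 10/3
  7/2 14/5 17/4
  4 19/4 16/3
After step 2:
  29/9 123/40 133/36
  389/120 94/25 943/240
  49/12 1013/240 43/9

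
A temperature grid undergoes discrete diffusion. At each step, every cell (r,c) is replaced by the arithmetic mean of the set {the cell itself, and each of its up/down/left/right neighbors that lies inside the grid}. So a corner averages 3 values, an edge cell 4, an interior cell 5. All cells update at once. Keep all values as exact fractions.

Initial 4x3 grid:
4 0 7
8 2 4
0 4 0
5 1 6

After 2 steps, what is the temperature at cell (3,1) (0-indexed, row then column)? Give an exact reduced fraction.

Step 1: cell (3,1) = 4
Step 2: cell (3,1) = 73/30
Full grid after step 2:
  43/12 871/240 61/18
  307/80 3 841/240
  223/80 67/20 629/240
  41/12 73/30 59/18

Answer: 73/30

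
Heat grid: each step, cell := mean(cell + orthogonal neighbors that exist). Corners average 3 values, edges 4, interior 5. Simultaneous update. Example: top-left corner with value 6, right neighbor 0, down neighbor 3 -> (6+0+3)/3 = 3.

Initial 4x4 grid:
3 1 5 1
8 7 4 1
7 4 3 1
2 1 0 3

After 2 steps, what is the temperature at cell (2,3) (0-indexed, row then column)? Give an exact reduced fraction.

Step 1: cell (2,3) = 2
Step 2: cell (2,3) = 449/240
Full grid after step 2:
  19/4 311/80 157/48 41/18
  203/40 469/100 157/50 121/48
  577/120 93/25 291/100 449/240
  31/9 337/120 217/120 61/36

Answer: 449/240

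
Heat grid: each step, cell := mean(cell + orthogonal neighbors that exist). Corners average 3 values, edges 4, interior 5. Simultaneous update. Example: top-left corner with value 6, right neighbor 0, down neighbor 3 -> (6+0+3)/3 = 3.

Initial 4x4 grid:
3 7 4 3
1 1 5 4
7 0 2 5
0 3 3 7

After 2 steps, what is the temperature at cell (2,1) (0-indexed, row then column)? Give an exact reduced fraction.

Step 1: cell (2,1) = 13/5
Step 2: cell (2,1) = 119/50
Full grid after step 2:
  125/36 449/120 461/120 38/9
  43/15 307/100 18/5 937/240
  41/15 119/50 341/100 67/16
  41/18 671/240 53/16 53/12

Answer: 119/50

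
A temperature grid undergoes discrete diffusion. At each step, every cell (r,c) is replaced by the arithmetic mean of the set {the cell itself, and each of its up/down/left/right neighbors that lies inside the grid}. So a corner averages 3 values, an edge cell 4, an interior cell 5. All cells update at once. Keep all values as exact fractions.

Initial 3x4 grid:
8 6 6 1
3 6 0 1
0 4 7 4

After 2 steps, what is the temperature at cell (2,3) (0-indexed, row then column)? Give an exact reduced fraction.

Step 1: cell (2,3) = 4
Step 2: cell (2,3) = 37/12
Full grid after step 2:
  197/36 1153/240 197/48 89/36
  321/80 114/25 163/50 73/24
  65/18 53/15 4 37/12

Answer: 37/12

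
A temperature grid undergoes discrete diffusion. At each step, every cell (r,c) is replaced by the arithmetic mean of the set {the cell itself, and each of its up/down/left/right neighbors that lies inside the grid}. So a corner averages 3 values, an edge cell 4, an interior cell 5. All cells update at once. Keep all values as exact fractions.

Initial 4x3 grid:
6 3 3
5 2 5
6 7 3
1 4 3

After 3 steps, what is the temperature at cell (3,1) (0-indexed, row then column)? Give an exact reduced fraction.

Answer: 19277/4800

Derivation:
Step 1: cell (3,1) = 15/4
Step 2: cell (3,1) = 303/80
Step 3: cell (3,1) = 19277/4800
Full grid after step 3:
  2341/540 28613/7200 8269/2160
  15659/3600 25289/6000 27643/7200
  1963/450 2047/500 28883/7200
  8809/2160 19277/4800 4147/1080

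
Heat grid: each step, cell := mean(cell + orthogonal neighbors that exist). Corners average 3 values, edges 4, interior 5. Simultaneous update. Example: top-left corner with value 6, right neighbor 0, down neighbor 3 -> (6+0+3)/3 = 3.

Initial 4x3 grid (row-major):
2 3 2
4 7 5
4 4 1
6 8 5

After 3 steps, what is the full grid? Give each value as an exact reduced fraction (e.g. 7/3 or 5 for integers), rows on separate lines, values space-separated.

Answer: 2707/720 26819/7200 1979/540
10043/2400 24497/6000 14227/3600
11443/2400 1747/375 1969/450
1873/360 72443/14400 10273/2160

Derivation:
After step 1:
  3 7/2 10/3
  17/4 23/5 15/4
  9/2 24/5 15/4
  6 23/4 14/3
After step 2:
  43/12 433/120 127/36
  327/80 209/50 463/120
  391/80 117/25 509/120
  65/12 1273/240 85/18
After step 3:
  2707/720 26819/7200 1979/540
  10043/2400 24497/6000 14227/3600
  11443/2400 1747/375 1969/450
  1873/360 72443/14400 10273/2160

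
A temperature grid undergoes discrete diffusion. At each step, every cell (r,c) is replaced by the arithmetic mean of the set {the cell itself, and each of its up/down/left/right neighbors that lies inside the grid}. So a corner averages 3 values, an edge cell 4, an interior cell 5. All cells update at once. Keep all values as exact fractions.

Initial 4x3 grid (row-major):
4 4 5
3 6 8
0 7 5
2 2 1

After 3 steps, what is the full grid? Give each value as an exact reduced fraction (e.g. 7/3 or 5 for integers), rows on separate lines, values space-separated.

After step 1:
  11/3 19/4 17/3
  13/4 28/5 6
  3 4 21/4
  4/3 3 8/3
After step 2:
  35/9 1181/240 197/36
  931/240 118/25 1351/240
  139/48 417/100 215/48
  22/9 11/4 131/36
After step 3:
  571/135 68407/14400 721/135
  27691/7200 27983/6000 36541/7200
  24101/7200 3803/1000 32251/7200
  1165/432 3901/1200 1565/432

Answer: 571/135 68407/14400 721/135
27691/7200 27983/6000 36541/7200
24101/7200 3803/1000 32251/7200
1165/432 3901/1200 1565/432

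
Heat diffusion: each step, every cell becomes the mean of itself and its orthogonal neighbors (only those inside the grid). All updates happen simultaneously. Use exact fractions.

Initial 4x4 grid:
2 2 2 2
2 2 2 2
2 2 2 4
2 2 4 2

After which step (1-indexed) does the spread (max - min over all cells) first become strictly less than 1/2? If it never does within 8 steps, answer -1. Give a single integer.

Answer: 6

Derivation:
Step 1: max=10/3, min=2, spread=4/3
Step 2: max=167/60, min=2, spread=47/60
Step 3: max=751/270, min=2, spread=211/270
Step 4: max=21241/8100, min=2, spread=5041/8100
Step 5: max=624643/243000, min=4579/2250, spread=130111/243000
Step 6: max=18222367/7290000, min=277159/135000, spread=3255781/7290000
  -> spread < 1/2 first at step 6
Step 7: max=537753691/218700000, min=281107/135000, spread=82360351/218700000
Step 8: max=15873316891/6561000000, min=51106441/24300000, spread=2074577821/6561000000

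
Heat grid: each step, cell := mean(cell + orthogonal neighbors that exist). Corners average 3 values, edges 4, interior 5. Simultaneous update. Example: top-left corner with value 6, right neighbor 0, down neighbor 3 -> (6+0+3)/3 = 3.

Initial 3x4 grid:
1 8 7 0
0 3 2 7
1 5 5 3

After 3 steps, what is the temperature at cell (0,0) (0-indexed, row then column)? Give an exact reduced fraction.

Step 1: cell (0,0) = 3
Step 2: cell (0,0) = 3
Step 3: cell (0,0) = 749/240
Full grid after step 3:
  749/240 4529/1200 3683/900 583/135
  4517/1600 3407/1000 24847/6000 7261/1800
  317/120 2661/800 9163/2400 3011/720

Answer: 749/240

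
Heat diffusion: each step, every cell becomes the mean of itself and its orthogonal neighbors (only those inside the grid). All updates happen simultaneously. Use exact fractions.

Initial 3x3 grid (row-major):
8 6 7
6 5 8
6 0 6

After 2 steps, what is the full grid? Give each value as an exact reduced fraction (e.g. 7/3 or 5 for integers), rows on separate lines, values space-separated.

After step 1:
  20/3 13/2 7
  25/4 5 13/2
  4 17/4 14/3
After step 2:
  233/36 151/24 20/3
  263/48 57/10 139/24
  29/6 215/48 185/36

Answer: 233/36 151/24 20/3
263/48 57/10 139/24
29/6 215/48 185/36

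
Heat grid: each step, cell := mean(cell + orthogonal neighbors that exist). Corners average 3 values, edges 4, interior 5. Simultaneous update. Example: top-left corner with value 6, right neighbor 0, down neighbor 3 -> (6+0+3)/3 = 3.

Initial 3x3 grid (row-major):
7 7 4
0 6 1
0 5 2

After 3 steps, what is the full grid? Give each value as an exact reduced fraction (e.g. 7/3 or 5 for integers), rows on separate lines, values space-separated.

Answer: 9073/2160 989/225 997/240
52621/14400 7259/2000 53321/14400
3209/1080 45121/14400 3359/1080

Derivation:
After step 1:
  14/3 6 4
  13/4 19/5 13/4
  5/3 13/4 8/3
After step 2:
  167/36 277/60 53/12
  803/240 391/100 823/240
  49/18 683/240 55/18
After step 3:
  9073/2160 989/225 997/240
  52621/14400 7259/2000 53321/14400
  3209/1080 45121/14400 3359/1080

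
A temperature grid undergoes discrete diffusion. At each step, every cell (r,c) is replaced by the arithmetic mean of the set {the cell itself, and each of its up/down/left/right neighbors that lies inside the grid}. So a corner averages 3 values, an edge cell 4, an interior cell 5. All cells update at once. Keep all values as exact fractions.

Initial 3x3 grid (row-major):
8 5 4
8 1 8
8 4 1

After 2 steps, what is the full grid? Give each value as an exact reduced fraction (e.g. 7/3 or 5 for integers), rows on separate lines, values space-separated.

Answer: 71/12 671/120 41/9
1507/240 459/100 187/40
197/36 197/40 34/9

Derivation:
After step 1:
  7 9/2 17/3
  25/4 26/5 7/2
  20/3 7/2 13/3
After step 2:
  71/12 671/120 41/9
  1507/240 459/100 187/40
  197/36 197/40 34/9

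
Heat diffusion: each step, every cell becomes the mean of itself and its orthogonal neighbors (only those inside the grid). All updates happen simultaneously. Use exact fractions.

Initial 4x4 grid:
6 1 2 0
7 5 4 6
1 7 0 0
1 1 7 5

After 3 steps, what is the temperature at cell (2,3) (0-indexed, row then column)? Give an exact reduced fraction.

Step 1: cell (2,3) = 11/4
Step 2: cell (2,3) = 257/80
Step 3: cell (2,3) = 2507/800
Full grid after step 3:
  2257/540 5279/1440 21643/7200 2867/1080
  1141/288 287/75 9527/3000 20803/7200
  8719/2400 67/20 3427/1000 2507/800
  89/30 2663/800 7781/2400 1231/360

Answer: 2507/800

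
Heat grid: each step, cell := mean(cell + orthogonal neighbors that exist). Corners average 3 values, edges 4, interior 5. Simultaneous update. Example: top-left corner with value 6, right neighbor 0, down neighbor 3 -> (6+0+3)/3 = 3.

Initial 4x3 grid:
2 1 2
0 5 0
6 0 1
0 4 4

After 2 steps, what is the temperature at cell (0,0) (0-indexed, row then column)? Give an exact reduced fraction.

Answer: 9/4

Derivation:
Step 1: cell (0,0) = 1
Step 2: cell (0,0) = 9/4
Full grid after step 2:
  9/4 57/40 11/6
  139/80 243/100 109/80
  677/240 183/100 189/80
  41/18 173/60 25/12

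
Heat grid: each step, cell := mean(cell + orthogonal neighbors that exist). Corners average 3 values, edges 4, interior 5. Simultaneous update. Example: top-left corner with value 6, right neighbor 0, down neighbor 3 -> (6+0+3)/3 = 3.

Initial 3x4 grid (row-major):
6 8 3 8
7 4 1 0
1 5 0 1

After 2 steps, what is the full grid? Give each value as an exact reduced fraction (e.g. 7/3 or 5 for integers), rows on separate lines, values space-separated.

Answer: 67/12 89/16 931/240 67/18
125/24 377/100 317/100 81/40
34/9 163/48 371/240 55/36

Derivation:
After step 1:
  7 21/4 5 11/3
  9/2 5 8/5 5/2
  13/3 5/2 7/4 1/3
After step 2:
  67/12 89/16 931/240 67/18
  125/24 377/100 317/100 81/40
  34/9 163/48 371/240 55/36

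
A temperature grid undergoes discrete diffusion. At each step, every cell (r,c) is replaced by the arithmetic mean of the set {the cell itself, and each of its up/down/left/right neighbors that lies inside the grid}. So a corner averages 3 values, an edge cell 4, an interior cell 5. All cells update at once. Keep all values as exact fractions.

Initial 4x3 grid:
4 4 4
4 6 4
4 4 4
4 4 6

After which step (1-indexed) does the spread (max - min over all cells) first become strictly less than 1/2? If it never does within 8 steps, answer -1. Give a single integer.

Step 1: max=14/3, min=4, spread=2/3
Step 2: max=41/9, min=25/6, spread=7/18
  -> spread < 1/2 first at step 2
Step 3: max=4847/1080, min=5093/1200, spread=2633/10800
Step 4: max=239479/54000, min=154261/36000, spread=647/4320
Step 5: max=17166617/3888000, min=5570539/1296000, spread=455/3888
Step 6: max=1024744603/233280000, min=335379101/77760000, spread=186073/2332800
Step 7: max=61348037177/13996800000, min=20143818559/4665600000, spread=1833163/27993600
Step 8: max=3672607033243/839808000000, min=1210734609581/279936000000, spread=80806409/1679616000

Answer: 2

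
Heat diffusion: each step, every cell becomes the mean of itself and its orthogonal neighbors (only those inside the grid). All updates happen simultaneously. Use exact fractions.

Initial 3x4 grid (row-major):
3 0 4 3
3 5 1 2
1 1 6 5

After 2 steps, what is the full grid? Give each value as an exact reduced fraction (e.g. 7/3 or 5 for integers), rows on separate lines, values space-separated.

Answer: 8/3 9/4 29/10 31/12
13/6 297/100 68/25 821/240
95/36 61/24 433/120 31/9

Derivation:
After step 1:
  2 3 2 3
  3 2 18/5 11/4
  5/3 13/4 13/4 13/3
After step 2:
  8/3 9/4 29/10 31/12
  13/6 297/100 68/25 821/240
  95/36 61/24 433/120 31/9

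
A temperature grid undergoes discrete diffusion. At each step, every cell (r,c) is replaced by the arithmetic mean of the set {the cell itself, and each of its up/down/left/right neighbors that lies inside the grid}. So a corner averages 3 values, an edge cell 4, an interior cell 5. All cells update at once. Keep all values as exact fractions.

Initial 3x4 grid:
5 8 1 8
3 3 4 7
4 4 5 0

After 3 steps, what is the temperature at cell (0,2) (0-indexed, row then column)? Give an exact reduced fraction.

Step 1: cell (0,2) = 21/4
Step 2: cell (0,2) = 113/24
Step 3: cell (0,2) = 8531/1800
Full grid after step 3:
  9749/2160 16237/3600 8531/1800 2065/432
  6647/1600 4267/1000 12871/3000 64663/14400
  1073/270 27949/7200 9583/2400 37/9

Answer: 8531/1800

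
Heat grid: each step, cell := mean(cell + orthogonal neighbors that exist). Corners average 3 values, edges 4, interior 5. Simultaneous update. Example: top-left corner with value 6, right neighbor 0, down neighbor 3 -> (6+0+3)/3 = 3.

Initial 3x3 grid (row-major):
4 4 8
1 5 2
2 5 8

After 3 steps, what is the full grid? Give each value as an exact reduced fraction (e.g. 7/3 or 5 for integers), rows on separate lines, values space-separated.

After step 1:
  3 21/4 14/3
  3 17/5 23/4
  8/3 5 5
After step 2:
  15/4 979/240 47/9
  181/60 112/25 1129/240
  32/9 241/60 21/4
After step 3:
  2603/720 63113/14400 2521/540
  6661/1800 6089/1500 70763/14400
  953/270 3893/900 3353/720

Answer: 2603/720 63113/14400 2521/540
6661/1800 6089/1500 70763/14400
953/270 3893/900 3353/720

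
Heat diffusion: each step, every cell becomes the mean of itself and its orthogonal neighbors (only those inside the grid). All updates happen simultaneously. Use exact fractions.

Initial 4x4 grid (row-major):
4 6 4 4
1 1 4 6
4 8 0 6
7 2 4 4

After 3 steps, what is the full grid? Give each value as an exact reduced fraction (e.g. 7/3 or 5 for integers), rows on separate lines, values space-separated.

After step 1:
  11/3 15/4 9/2 14/3
  5/2 4 3 5
  5 3 22/5 4
  13/3 21/4 5/2 14/3
After step 2:
  119/36 191/48 191/48 85/18
  91/24 13/4 209/50 25/6
  89/24 433/100 169/50 271/60
  175/36 181/48 1009/240 67/18
After step 3:
  1595/432 1045/288 30349/7200 1853/432
  253/72 23437/6000 22747/6000 15827/3600
  7511/1800 22127/6000 24733/6000 14207/3600
  1777/432 30899/7200 27139/7200 8959/2160

Answer: 1595/432 1045/288 30349/7200 1853/432
253/72 23437/6000 22747/6000 15827/3600
7511/1800 22127/6000 24733/6000 14207/3600
1777/432 30899/7200 27139/7200 8959/2160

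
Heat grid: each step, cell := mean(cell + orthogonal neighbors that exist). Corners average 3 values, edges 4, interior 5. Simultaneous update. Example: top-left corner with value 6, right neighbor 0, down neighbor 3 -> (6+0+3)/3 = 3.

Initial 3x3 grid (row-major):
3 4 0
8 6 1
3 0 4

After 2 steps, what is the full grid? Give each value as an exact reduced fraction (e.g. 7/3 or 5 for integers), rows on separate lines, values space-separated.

Answer: 53/12 823/240 23/9
131/30 361/100 593/240
143/36 743/240 23/9

Derivation:
After step 1:
  5 13/4 5/3
  5 19/5 11/4
  11/3 13/4 5/3
After step 2:
  53/12 823/240 23/9
  131/30 361/100 593/240
  143/36 743/240 23/9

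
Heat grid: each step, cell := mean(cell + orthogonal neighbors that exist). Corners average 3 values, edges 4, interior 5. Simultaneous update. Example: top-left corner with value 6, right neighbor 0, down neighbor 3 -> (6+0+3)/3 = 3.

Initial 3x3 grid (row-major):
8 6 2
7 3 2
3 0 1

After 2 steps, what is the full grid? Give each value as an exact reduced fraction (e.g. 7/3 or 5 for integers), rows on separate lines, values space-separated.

Answer: 17/3 1121/240 121/36
1151/240 347/100 149/60
31/9 581/240 19/12

Derivation:
After step 1:
  7 19/4 10/3
  21/4 18/5 2
  10/3 7/4 1
After step 2:
  17/3 1121/240 121/36
  1151/240 347/100 149/60
  31/9 581/240 19/12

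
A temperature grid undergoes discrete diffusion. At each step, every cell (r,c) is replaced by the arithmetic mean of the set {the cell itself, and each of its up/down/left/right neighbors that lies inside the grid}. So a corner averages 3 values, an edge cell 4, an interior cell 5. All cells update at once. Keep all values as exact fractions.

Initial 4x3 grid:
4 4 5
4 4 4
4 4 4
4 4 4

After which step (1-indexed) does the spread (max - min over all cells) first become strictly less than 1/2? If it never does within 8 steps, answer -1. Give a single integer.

Answer: 1

Derivation:
Step 1: max=13/3, min=4, spread=1/3
  -> spread < 1/2 first at step 1
Step 2: max=77/18, min=4, spread=5/18
Step 3: max=905/216, min=4, spread=41/216
Step 4: max=107897/25920, min=4, spread=4217/25920
Step 5: max=6429949/1555200, min=28879/7200, spread=38417/311040
Step 6: max=384448211/93312000, min=578597/144000, spread=1903471/18662400
Step 7: max=22995869089/5598720000, min=17395759/4320000, spread=18038617/223948800
Step 8: max=1376960982851/335923200000, min=1568126759/388800000, spread=883978523/13436928000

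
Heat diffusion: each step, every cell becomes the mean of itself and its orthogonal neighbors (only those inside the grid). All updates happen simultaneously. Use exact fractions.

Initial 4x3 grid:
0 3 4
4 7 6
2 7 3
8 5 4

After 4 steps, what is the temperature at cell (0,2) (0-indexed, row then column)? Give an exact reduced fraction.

Answer: 277337/64800

Derivation:
Step 1: cell (0,2) = 13/3
Step 2: cell (0,2) = 77/18
Step 3: cell (0,2) = 4717/1080
Step 4: cell (0,2) = 277337/64800
Full grid after step 4:
  249887/64800 1775123/432000 277337/64800
  114883/27000 784027/180000 248891/54000
  13957/3000 72821/15000 21623/4500
  53927/10800 356563/72000 9017/1800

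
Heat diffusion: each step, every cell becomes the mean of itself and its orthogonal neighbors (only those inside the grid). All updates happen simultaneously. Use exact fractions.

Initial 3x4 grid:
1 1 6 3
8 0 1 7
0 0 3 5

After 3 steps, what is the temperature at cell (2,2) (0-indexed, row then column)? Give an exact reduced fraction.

Step 1: cell (2,2) = 9/4
Step 2: cell (2,2) = 57/20
Step 3: cell (2,2) = 3419/1200
Full grid after step 3:
  137/54 18899/7200 23039/7200 8519/2160
  10871/4800 299/125 18737/6000 6791/1800
  917/432 3931/1800 3419/1200 331/90

Answer: 3419/1200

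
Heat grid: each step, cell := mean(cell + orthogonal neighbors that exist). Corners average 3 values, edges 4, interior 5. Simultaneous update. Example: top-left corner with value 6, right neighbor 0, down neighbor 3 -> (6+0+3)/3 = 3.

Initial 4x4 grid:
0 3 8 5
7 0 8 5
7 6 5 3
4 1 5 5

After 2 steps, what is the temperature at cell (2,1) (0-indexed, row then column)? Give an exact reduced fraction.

Answer: 24/5

Derivation:
Step 1: cell (2,1) = 19/5
Step 2: cell (2,1) = 24/5
Full grid after step 2:
  115/36 1013/240 399/80 23/4
  529/120 401/100 533/100 419/80
  173/40 24/5 229/50 1169/240
  14/3 79/20 133/30 77/18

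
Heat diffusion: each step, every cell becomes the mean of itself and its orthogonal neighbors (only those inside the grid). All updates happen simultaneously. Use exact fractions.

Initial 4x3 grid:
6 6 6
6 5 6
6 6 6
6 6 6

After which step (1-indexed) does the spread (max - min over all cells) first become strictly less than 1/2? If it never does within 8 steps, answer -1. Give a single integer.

Step 1: max=6, min=23/4, spread=1/4
  -> spread < 1/2 first at step 1
Step 2: max=6, min=577/100, spread=23/100
Step 3: max=2387/400, min=27989/4800, spread=131/960
Step 4: max=42809/7200, min=252649/43200, spread=841/8640
Step 5: max=8546627/1440000, min=101137949/17280000, spread=56863/691200
Step 6: max=76770457/12960000, min=911585659/155520000, spread=386393/6220800
Step 7: max=30683641187/5184000000, min=364854276869/62208000000, spread=26795339/497664000
Step 8: max=1839153850333/311040000000, min=21911064285871/3732480000000, spread=254051069/5971968000

Answer: 1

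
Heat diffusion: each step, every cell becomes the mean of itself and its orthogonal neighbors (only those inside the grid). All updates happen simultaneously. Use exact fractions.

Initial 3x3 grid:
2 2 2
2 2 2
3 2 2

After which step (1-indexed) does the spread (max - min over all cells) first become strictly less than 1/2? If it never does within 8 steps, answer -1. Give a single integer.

Answer: 1

Derivation:
Step 1: max=7/3, min=2, spread=1/3
  -> spread < 1/2 first at step 1
Step 2: max=41/18, min=2, spread=5/18
Step 3: max=473/216, min=2, spread=41/216
Step 4: max=28051/12960, min=731/360, spread=347/2592
Step 5: max=1662137/777600, min=7357/3600, spread=2921/31104
Step 6: max=99140539/46656000, min=889483/432000, spread=24611/373248
Step 7: max=5917442033/2799360000, min=20096741/9720000, spread=207329/4478976
Step 8: max=353953152451/167961600000, min=1075601599/518400000, spread=1746635/53747712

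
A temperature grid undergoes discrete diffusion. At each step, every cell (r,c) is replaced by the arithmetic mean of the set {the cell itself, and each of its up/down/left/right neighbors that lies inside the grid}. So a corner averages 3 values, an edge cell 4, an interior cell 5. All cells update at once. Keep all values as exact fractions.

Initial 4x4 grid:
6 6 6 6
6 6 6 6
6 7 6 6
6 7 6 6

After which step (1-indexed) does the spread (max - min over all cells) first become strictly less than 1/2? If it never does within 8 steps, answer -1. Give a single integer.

Step 1: max=13/2, min=6, spread=1/2
Step 2: max=1529/240, min=6, spread=89/240
  -> spread < 1/2 first at step 2
Step 3: max=854/135, min=6, spread=44/135
Step 4: max=102077/16200, min=3613/600, spread=2263/8100
Step 5: max=121913/19440, min=36209/6000, spread=7181/30375
Step 6: max=45561337/7290000, min=816851/135000, spread=1451383/7290000
Step 7: max=1362574183/218700000, min=4910927/810000, spread=36623893/218700000
Step 8: max=40778676001/6561000000, min=246018379/40500000, spread=923698603/6561000000

Answer: 2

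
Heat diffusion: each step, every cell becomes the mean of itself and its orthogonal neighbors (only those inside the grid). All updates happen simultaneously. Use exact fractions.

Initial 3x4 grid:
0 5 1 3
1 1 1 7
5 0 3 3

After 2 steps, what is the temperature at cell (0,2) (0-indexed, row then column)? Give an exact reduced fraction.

Answer: 631/240

Derivation:
Step 1: cell (0,2) = 5/2
Step 2: cell (0,2) = 631/240
Full grid after step 2:
  11/6 157/80 631/240 29/9
  147/80 199/100 239/100 141/40
  2 19/10 41/15 115/36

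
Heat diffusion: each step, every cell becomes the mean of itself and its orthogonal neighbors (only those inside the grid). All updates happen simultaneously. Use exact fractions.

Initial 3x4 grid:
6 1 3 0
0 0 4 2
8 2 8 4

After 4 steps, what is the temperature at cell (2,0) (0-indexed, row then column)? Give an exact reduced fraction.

Answer: 215633/64800

Derivation:
Step 1: cell (2,0) = 10/3
Step 2: cell (2,0) = 34/9
Step 3: cell (2,0) = 3547/1080
Step 4: cell (2,0) = 215633/64800
Full grid after step 4:
  175583/64800 274633/108000 283433/108000 167593/64800
  1256237/432000 546073/180000 530723/180000 1327087/432000
  215633/64800 11219/3375 11869/3375 221743/64800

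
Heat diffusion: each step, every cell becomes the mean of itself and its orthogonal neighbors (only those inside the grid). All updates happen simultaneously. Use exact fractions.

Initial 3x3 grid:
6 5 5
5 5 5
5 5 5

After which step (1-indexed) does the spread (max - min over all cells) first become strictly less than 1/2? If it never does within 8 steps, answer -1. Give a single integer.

Answer: 1

Derivation:
Step 1: max=16/3, min=5, spread=1/3
  -> spread < 1/2 first at step 1
Step 2: max=95/18, min=5, spread=5/18
Step 3: max=1121/216, min=5, spread=41/216
Step 4: max=66931/12960, min=1811/360, spread=347/2592
Step 5: max=3994937/777600, min=18157/3600, spread=2921/31104
Step 6: max=239108539/46656000, min=2185483/432000, spread=24611/373248
Step 7: max=14315522033/2799360000, min=49256741/9720000, spread=207329/4478976
Step 8: max=857837952451/167961600000, min=2630801599/518400000, spread=1746635/53747712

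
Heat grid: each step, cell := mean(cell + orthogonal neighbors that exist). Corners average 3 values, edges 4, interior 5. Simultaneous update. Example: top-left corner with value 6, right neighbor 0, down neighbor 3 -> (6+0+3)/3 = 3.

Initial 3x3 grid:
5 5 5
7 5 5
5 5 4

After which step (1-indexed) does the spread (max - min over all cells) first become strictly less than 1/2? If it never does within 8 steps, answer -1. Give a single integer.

Answer: 3

Derivation:
Step 1: max=17/3, min=14/3, spread=1
Step 2: max=667/120, min=85/18, spread=301/360
Step 3: max=5837/1080, min=70823/14400, spread=21011/43200
  -> spread < 1/2 first at step 3
Step 4: max=2296303/432000, min=322009/64800, spread=448729/1296000
Step 5: max=20500373/3888000, min=19596623/3888000, spread=1205/5184
Step 6: max=1220022931/233280000, min=1181956681/233280000, spread=10151/62208
Step 7: max=72923463557/13996800000, min=71320019807/13996800000, spread=85517/746496
Step 8: max=4359496079779/839808000000, min=4291955673529/839808000000, spread=720431/8957952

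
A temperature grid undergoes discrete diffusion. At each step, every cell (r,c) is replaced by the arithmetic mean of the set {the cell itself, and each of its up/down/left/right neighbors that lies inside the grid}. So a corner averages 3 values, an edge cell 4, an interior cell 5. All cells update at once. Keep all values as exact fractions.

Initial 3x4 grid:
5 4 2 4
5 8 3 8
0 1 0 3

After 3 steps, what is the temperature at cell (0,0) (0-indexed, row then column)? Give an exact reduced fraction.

Step 1: cell (0,0) = 14/3
Step 2: cell (0,0) = 167/36
Step 3: cell (0,0) = 4571/1080
Full grid after step 3:
  4571/1080 15347/3600 14537/3600 4541/1080
  27679/7200 10901/3000 11401/3000 27509/7200
  1117/360 931/300 5581/1800 3791/1080

Answer: 4571/1080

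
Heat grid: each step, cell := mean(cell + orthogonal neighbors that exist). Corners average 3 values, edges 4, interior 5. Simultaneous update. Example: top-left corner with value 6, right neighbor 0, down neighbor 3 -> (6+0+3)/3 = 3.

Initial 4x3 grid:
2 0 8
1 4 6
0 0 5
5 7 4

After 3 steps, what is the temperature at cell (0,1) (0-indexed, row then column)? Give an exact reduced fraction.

Answer: 23119/7200

Derivation:
Step 1: cell (0,1) = 7/2
Step 2: cell (0,1) = 341/120
Step 3: cell (0,1) = 23119/7200
Full grid after step 3:
  523/240 23119/7200 2083/540
  5753/2400 17707/6000 14867/3600
  6193/2400 20957/6000 7151/1800
  793/240 3283/900 4681/1080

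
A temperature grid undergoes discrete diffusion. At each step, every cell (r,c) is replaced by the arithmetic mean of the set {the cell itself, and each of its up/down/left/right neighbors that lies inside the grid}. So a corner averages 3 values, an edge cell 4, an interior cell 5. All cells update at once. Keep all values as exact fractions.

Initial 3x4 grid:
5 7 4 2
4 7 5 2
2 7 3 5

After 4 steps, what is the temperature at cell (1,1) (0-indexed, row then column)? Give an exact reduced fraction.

Step 1: cell (1,1) = 6
Step 2: cell (1,1) = 126/25
Step 3: cell (1,1) = 15083/3000
Step 4: cell (1,1) = 864877/180000
Full grid after step 4:
  163501/32400 1062899/216000 947119/216000 130811/32400
  2165693/432000 864877/180000 266509/60000 63529/16000
  157051/32400 1031399/216000 942119/216000 132511/32400

Answer: 864877/180000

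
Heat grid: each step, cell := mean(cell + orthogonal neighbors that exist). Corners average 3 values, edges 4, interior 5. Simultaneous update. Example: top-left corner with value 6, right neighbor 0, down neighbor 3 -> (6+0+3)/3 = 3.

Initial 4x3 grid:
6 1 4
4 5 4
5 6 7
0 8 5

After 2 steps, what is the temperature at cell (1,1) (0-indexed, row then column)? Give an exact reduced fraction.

Step 1: cell (1,1) = 4
Step 2: cell (1,1) = 121/25
Full grid after step 2:
  38/9 11/3 4
  197/48 121/25 35/8
  1157/240 121/25 701/120
  77/18 439/80 203/36

Answer: 121/25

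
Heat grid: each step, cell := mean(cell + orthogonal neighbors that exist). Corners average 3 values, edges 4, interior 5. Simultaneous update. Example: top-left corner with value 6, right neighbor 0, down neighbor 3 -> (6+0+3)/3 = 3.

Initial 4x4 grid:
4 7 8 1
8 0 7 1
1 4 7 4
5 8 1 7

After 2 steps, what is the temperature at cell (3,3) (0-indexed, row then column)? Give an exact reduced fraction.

Step 1: cell (3,3) = 4
Step 2: cell (3,3) = 29/6
Full grid after step 2:
  43/9 661/120 553/120 37/9
  1157/240 109/25 117/25 239/60
  197/48 114/25 237/50 83/20
  41/9 227/48 377/80 29/6

Answer: 29/6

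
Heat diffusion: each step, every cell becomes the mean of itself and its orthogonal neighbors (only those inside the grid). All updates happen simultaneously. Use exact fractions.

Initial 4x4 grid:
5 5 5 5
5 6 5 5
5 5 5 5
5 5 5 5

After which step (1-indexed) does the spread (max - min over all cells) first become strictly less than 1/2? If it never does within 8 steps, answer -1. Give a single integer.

Answer: 1

Derivation:
Step 1: max=21/4, min=5, spread=1/4
  -> spread < 1/2 first at step 1
Step 2: max=261/50, min=5, spread=11/50
Step 3: max=12367/2400, min=5, spread=367/2400
Step 4: max=55571/10800, min=3013/600, spread=1337/10800
Step 5: max=1661669/324000, min=90469/18000, spread=33227/324000
Step 6: max=49814327/9720000, min=544049/108000, spread=849917/9720000
Step 7: max=1491714347/291600000, min=8168533/1620000, spread=21378407/291600000
Step 8: max=44706462371/8748000000, min=2453688343/486000000, spread=540072197/8748000000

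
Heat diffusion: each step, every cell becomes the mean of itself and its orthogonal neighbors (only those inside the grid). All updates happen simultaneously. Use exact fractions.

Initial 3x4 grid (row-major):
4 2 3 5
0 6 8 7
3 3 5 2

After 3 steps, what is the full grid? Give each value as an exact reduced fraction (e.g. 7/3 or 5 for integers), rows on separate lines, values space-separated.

Answer: 371/120 3089/800 3619/800 3601/720
15719/4800 7561/2000 14279/3000 35911/7200
287/90 9467/2400 32671/7200 10753/2160

Derivation:
After step 1:
  2 15/4 9/2 5
  13/4 19/5 29/5 11/2
  2 17/4 9/2 14/3
After step 2:
  3 281/80 381/80 5
  221/80 417/100 241/50 629/120
  19/6 291/80 1153/240 44/9
After step 3:
  371/120 3089/800 3619/800 3601/720
  15719/4800 7561/2000 14279/3000 35911/7200
  287/90 9467/2400 32671/7200 10753/2160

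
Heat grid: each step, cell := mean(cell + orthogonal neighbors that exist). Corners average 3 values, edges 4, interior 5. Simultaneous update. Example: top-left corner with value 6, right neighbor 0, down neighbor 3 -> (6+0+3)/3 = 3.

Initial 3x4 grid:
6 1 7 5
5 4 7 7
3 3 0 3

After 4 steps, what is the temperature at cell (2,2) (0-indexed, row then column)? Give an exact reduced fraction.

Step 1: cell (2,2) = 13/4
Step 2: cell (2,2) = 169/48
Step 3: cell (2,2) = 5563/1440
Step 4: cell (2,2) = 174709/43200
Full grid after step 4:
  18377/4320 15997/3600 51871/10800 64933/12960
  345433/86400 37283/9000 79831/18000 405553/86400
  6097/1620 164489/43200 174709/43200 13897/3240

Answer: 174709/43200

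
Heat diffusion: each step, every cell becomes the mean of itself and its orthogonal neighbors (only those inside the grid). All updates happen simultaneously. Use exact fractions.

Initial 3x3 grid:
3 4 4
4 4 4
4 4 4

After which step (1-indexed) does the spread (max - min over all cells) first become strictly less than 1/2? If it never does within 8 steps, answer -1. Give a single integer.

Answer: 1

Derivation:
Step 1: max=4, min=11/3, spread=1/3
  -> spread < 1/2 first at step 1
Step 2: max=4, min=67/18, spread=5/18
Step 3: max=4, min=823/216, spread=41/216
Step 4: max=1429/360, min=49709/12960, spread=347/2592
Step 5: max=14243/3600, min=3003463/777600, spread=2921/31104
Step 6: max=1702517/432000, min=180795461/46656000, spread=24611/373248
Step 7: max=38223259/9720000, min=10878717967/2799360000, spread=207329/4478976
Step 8: max=2034798401/518400000, min=653816447549/167961600000, spread=1746635/53747712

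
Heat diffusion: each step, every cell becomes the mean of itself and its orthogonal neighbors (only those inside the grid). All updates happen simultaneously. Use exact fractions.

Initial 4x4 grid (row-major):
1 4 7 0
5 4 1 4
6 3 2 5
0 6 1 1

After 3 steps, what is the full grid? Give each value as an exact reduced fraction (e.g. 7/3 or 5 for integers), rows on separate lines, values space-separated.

Answer: 3877/1080 3289/900 2933/900 3533/1080
13591/3600 10207/3000 10031/3000 10607/3600
841/240 3481/1000 8587/3000 10351/3600
1267/360 46/15 646/225 2737/1080

Derivation:
After step 1:
  10/3 4 3 11/3
  4 17/5 18/5 5/2
  7/2 21/5 12/5 3
  4 5/2 5/2 7/3
After step 2:
  34/9 103/30 107/30 55/18
  427/120 96/25 149/50 383/120
  157/40 16/5 157/50 307/120
  10/3 33/10 73/30 47/18
After step 3:
  3877/1080 3289/900 2933/900 3533/1080
  13591/3600 10207/3000 10031/3000 10607/3600
  841/240 3481/1000 8587/3000 10351/3600
  1267/360 46/15 646/225 2737/1080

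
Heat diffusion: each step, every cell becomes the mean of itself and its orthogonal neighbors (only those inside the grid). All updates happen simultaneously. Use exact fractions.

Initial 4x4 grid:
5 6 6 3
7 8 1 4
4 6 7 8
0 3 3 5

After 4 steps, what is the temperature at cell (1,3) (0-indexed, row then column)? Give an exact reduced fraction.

Answer: 10583/2160

Derivation:
Step 1: cell (1,3) = 4
Step 2: cell (1,3) = 293/60
Step 3: cell (1,3) = 8477/1800
Step 4: cell (1,3) = 10583/2160
Full grid after step 4:
  60049/10800 382783/72000 217489/43200 306203/64800
  374743/72000 52329/10000 889793/180000 10583/2160
  1005029/216000 842819/180000 443209/90000 264947/54000
  267617/64800 471067/108000 500959/108000 159619/32400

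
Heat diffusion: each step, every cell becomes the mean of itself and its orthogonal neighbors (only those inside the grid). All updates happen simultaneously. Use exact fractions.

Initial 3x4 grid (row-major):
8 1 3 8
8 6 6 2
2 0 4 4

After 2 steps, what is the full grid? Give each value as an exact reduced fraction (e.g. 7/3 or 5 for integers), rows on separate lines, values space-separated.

Answer: 97/18 283/60 263/60 83/18
24/5 219/50 107/25 253/60
37/9 421/120 421/120 71/18

Derivation:
After step 1:
  17/3 9/2 9/2 13/3
  6 21/5 21/5 5
  10/3 3 7/2 10/3
After step 2:
  97/18 283/60 263/60 83/18
  24/5 219/50 107/25 253/60
  37/9 421/120 421/120 71/18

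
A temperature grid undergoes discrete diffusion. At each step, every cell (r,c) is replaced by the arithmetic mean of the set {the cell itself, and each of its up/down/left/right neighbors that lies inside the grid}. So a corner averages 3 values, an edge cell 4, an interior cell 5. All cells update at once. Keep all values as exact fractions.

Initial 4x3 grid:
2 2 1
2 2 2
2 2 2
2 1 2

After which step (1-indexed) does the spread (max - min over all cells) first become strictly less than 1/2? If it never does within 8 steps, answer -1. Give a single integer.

Step 1: max=2, min=5/3, spread=1/3
  -> spread < 1/2 first at step 1
Step 2: max=2, min=413/240, spread=67/240
Step 3: max=277/144, min=1919/1080, spread=317/2160
Step 4: max=22877/12000, min=1558949/864000, spread=17639/172800
Step 5: max=4893913/2592000, min=14075359/7776000, spread=30319/388800
Step 6: max=291613147/155520000, min=850167041/466560000, spread=61681/1166400
Step 7: max=215521433/115200000, min=51107373019/27993600000, spread=1580419/34992000
Step 8: max=1044095985707/559872000000, min=3075825805121/1679616000000, spread=7057769/209952000

Answer: 1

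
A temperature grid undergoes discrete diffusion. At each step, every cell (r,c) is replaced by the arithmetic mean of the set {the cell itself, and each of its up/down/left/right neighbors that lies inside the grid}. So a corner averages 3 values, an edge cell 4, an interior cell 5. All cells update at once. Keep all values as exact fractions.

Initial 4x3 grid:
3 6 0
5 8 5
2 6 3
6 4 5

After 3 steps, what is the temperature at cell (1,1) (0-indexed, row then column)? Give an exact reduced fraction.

Step 1: cell (1,1) = 6
Step 2: cell (1,1) = 467/100
Step 3: cell (1,1) = 28763/6000
Full grid after step 3:
  1015/216 63937/14400 119/27
  33451/7200 28763/6000 31651/7200
  11507/2400 9201/2000 11207/2400
  1631/360 22639/4800 202/45

Answer: 28763/6000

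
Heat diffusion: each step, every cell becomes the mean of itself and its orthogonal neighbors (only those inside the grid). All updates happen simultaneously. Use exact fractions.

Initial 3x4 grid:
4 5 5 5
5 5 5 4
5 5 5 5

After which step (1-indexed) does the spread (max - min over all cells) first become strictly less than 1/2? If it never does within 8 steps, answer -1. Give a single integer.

Answer: 1

Derivation:
Step 1: max=5, min=14/3, spread=1/3
  -> spread < 1/2 first at step 1
Step 2: max=5, min=1133/240, spread=67/240
Step 3: max=709/144, min=5159/1080, spread=317/2160
Step 4: max=58877/12000, min=4150949/864000, spread=17639/172800
Step 5: max=12669913/2592000, min=37403359/7776000, spread=30319/388800
Step 6: max=758173147/155520000, min=2249847041/466560000, spread=61681/1166400
Step 7: max=561121433/115200000, min=135088173019/27993600000, spread=1580419/34992000
Step 8: max=2723711985707/559872000000, min=8114673805121/1679616000000, spread=7057769/209952000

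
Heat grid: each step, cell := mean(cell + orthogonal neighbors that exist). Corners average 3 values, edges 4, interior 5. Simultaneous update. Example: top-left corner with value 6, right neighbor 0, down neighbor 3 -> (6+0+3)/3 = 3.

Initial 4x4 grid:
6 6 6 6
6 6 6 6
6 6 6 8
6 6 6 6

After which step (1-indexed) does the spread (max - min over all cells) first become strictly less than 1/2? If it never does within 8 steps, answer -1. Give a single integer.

Answer: 3

Derivation:
Step 1: max=20/3, min=6, spread=2/3
Step 2: max=391/60, min=6, spread=31/60
Step 3: max=3451/540, min=6, spread=211/540
  -> spread < 1/2 first at step 3
Step 4: max=340843/54000, min=6, spread=16843/54000
Step 5: max=3054643/486000, min=27079/4500, spread=130111/486000
Step 6: max=91122367/14580000, min=1627159/270000, spread=3255781/14580000
Step 7: max=2724753691/437400000, min=1631107/270000, spread=82360351/437400000
Step 8: max=81483316891/13122000000, min=294106441/48600000, spread=2074577821/13122000000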